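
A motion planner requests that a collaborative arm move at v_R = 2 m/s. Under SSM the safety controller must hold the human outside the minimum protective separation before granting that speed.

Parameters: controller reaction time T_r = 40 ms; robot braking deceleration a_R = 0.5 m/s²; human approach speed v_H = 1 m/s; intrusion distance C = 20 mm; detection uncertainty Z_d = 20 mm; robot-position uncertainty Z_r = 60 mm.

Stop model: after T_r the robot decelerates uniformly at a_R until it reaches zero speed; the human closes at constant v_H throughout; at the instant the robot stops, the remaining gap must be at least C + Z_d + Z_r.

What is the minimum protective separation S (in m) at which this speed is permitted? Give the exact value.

S_min = 411/50 m = 8.2200 m

stop time T_s = 2/(1/2) = 4.0000 s
reaction-phase robot travel = 2.0000·0.0400 = 0.0800 m
robot covers 2.0000·4.0000 − ½·0.5000·4.0000² = 4.0000 m while stopping
human closes 1.0000·4.0400 = 4.0400 m
residual clearance needed = 0.0200+0.0200+0.0600 = 0.1000 m
S_min ≈ 0.0800+4.0000+4.0400+0.1000  ⇒  S_min = 411/50 m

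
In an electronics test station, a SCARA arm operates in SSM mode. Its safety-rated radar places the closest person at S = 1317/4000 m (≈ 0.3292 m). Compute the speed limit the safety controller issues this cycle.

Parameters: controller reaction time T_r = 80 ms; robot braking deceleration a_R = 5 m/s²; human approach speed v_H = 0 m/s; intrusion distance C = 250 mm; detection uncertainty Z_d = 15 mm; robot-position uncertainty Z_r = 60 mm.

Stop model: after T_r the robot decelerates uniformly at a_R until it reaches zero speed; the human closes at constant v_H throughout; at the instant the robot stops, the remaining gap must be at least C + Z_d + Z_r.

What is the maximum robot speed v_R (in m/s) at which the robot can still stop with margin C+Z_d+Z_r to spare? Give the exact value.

v_R_max = 1/20 m/s = 0.0500 m/s

at the boundary: (1/10)·v² + (2/25)·v + (-17/4000) = 0
  disc = (2/25)² − 4·(1/10)·(-17/4000) = 81/10000 ; √disc = 9/100
  v_R = (−(2/25) + 9/100) / (2·(1/10)) = 1/20 m/s
check:
braking lasts T_s = (1/20)/5 = 0.0100 s
reaction-phase robot travel = 0.0500·0.0800 = 0.0040 m
robot under decel: 0.0500²/(2·5.0000) = 0.0003 m
human over T_r+T_s: 0.0000·(0.0800+0.0100) = 0.0000 m
margins: 0.2500+0.0150+0.0600 = 0.3250 m
sum ≈ 0.0040+0.0003+0.0000+0.3250 ≈ 0.3292 m = S ✓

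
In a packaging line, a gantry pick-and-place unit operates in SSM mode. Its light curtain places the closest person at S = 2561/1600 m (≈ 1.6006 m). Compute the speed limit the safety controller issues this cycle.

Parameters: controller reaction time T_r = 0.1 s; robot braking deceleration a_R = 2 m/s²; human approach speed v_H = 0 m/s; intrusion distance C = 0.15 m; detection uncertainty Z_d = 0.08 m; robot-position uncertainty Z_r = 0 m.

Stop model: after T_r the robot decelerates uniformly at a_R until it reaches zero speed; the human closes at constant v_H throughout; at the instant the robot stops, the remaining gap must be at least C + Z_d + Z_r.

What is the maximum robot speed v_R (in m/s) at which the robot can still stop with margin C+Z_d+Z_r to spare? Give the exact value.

v_R_max = 43/20 m/s = 2.1500 m/s

quadratic (1/4)·v² + (1/10)·v + (-2193/1600) = 0
  disc = (1/10)² − 4·(1/4)·(-2193/1600) = 2209/1600 ; √disc = 47/40
  v_R = (−(1/10) + 47/40) / (2·(1/4)) = 43/20 m/s
check:
T_s = v_R/a_R = (43/20)/2 = 1.0750 s
reaction-phase robot travel = 2.1500·0.1000 = 0.2150 m
braking distance = 2.1500²/(2·2.0000) = 1.1556 m
person approaches 0.0000·(0.1000+1.0750) = 0.0000 m
margins: 0.1500+0.0800+0.0000 = 0.2300 m
sum ≈ 0.2150+1.1556+0.0000+0.2300 ≈ 1.6006 m = S ✓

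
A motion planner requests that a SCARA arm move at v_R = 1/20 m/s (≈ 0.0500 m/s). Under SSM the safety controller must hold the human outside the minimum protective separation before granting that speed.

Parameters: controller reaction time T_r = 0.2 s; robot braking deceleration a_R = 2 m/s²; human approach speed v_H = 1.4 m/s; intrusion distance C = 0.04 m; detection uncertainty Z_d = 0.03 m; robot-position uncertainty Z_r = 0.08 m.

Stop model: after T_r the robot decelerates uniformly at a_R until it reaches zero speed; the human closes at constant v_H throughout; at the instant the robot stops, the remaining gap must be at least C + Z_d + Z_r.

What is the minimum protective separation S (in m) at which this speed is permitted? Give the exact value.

T_s = v_R/a_R = (1/20)/2 = 0.0250 s
reaction-phase robot travel = 0.0500·0.2000 = 0.0100 m
braking distance = 0.0500²/(2·2.0000) = 0.0006 m
person approaches 1.4000·(0.2000+0.0250) = 0.3150 m
margins: 0.0400+0.0300+0.0800 = 0.1500 m
S_min ≈ 0.0100+0.0006+0.3150+0.1500  ⇒  S_min = 761/1600 m

S_min = 761/1600 m = 0.4756 m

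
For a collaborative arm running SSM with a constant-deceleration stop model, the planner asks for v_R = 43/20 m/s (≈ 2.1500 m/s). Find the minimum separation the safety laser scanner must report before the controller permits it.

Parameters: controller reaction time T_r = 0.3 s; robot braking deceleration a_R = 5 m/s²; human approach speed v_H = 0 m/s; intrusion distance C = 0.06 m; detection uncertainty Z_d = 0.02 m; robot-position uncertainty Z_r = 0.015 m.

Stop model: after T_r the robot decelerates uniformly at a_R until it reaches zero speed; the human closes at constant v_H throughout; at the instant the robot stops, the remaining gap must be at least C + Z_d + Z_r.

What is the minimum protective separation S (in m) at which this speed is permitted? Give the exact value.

S_min = 4809/4000 m = 1.2023 m

braking lasts T_s = (43/20)/5 = 0.4300 s
robot in T_r: 2.1500·0.3000 = 0.6450 m
robot covers 2.1500·0.4300 − ½·5.0000·0.4300² = 0.4622 m while stopping
person approaches 0.0000·(0.3000+0.4300) = 0.0000 m
margins: 0.0600+0.0200+0.0150 = 0.0950 m
S_min ≈ 0.6450+0.4622+0.0000+0.0950  ⇒  S_min = 4809/4000 m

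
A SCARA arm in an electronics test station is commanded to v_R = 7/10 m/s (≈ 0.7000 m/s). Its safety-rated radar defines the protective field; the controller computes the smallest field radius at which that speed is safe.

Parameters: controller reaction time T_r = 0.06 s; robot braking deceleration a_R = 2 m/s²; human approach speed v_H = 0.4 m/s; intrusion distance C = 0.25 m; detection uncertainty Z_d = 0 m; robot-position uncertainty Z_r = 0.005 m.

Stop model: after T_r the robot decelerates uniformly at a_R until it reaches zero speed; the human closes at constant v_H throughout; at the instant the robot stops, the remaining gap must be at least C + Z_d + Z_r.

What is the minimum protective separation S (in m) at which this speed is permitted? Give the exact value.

braking lasts T_s = (7/10)/2 = 0.3500 s
robot covers v_R·T_r = 0.7000·0.0600 = 0.0420 m before braking
robot under decel: 0.7000²/(2·2.0000) = 0.1225 m
human closes 0.4000·0.4100 = 0.1640 m
C+Z_d+Z_r = 0.2500+0.0000+0.0050 = 0.2550 m
S_min ≈ 0.0420+0.1225+0.1640+0.2550  ⇒  S_min = 1167/2000 m

S_min = 1167/2000 m = 0.5835 m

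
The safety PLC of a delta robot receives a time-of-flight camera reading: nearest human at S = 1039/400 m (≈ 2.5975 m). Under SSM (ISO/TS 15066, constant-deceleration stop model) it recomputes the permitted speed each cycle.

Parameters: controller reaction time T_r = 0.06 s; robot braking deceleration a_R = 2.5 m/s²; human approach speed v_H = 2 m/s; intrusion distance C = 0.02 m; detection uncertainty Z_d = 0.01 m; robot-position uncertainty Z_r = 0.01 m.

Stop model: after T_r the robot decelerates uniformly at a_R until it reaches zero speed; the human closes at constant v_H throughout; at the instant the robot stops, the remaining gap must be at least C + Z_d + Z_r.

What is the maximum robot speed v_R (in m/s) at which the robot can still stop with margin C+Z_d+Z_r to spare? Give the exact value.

v_R_max = 39/20 m/s = 1.9500 m/s

collect terms ⇒ (1/5)·v_R² + (43/50)·v_R + (-39/16) = 0
  disc = (43/50)² − 4·(1/5)·(-39/16) = 1681/625 ; √disc = 41/25
  v_R = (−(43/50) + 41/25) / (2·(1/5)) = 39/20 m/s
check:
braking lasts T_s = (39/20)/(5/2) = 0.7800 s
reaction-phase robot travel = 1.9500·0.0600 = 0.1170 m
braking distance = 1.9500²/(2·2.5000) = 0.7605 m
human closes 2.0000·0.8400 = 1.6800 m
residual clearance needed = 0.0200+0.0100+0.0100 = 0.0400 m
sum ≈ 0.1170+0.7605+1.6800+0.0400 ≈ 2.5975 m = S ✓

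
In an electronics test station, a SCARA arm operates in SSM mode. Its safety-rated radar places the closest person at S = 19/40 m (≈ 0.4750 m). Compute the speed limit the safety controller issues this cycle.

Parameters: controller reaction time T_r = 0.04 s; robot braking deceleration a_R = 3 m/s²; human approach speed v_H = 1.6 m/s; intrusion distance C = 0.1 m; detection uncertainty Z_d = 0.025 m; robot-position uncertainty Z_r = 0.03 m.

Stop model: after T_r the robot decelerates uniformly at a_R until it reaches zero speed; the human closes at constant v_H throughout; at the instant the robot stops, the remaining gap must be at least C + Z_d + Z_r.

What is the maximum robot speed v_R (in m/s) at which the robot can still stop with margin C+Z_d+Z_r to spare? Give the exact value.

v_R_max = 2/5 m/s = 0.4000 m/s

quadratic (1/6)·v² + (43/75)·v + (-32/125) = 0
  disc = (43/75)² − 4·(1/6)·(-32/125) = 2809/5625 ; √disc = 53/75
  v_R = (−(43/75) + 53/75) / (2·(1/6)) = 2/5 m/s
check:
braking lasts T_s = (2/5)/3 = 0.1333 s
robot covers v_R·T_r = 0.4000·0.0400 = 0.0160 m before braking
braking distance = 0.4000²/(2·3.0000) = 0.0267 m
person approaches 1.6000·(0.0400+0.1333) = 0.2773 m
margins: 0.1000+0.0250+0.0300 = 0.1550 m
sum ≈ 0.0160+0.0267+0.2773+0.1550 ≈ 0.4750 m = S ✓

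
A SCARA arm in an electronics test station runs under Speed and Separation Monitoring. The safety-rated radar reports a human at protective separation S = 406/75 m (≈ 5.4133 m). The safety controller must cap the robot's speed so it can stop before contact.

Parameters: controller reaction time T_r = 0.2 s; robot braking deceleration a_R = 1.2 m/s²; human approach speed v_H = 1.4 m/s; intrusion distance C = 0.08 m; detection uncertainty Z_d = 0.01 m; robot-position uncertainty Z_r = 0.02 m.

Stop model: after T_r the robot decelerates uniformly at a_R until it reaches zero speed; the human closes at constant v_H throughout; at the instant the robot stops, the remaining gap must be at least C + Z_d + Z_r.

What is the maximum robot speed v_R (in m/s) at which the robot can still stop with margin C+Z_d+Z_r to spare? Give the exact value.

quadratic (5/12)·v² + (41/30)·v + (-1507/300) = 0
  disc = (41/30)² − 4·(5/12)·(-1507/300) = 256/25 ; √disc = 16/5
  v_R = (−(41/30) + 16/5) / (2·(5/12)) = 11/5 m/s
check:
braking lasts T_s = (11/5)/(6/5) = 1.8333 s
reaction-phase robot travel = 2.2000·0.2000 = 0.4400 m
robot under decel: 2.2000²/(2·1.2000) = 2.0167 m
human over T_r+T_s: 1.4000·(0.2000+1.8333) = 2.8467 m
margins: 0.0800+0.0100+0.0200 = 0.1100 m
sum ≈ 0.4400+2.0167+2.8467+0.1100 ≈ 5.4133 m = S ✓

v_R_max = 11/5 m/s = 2.2000 m/s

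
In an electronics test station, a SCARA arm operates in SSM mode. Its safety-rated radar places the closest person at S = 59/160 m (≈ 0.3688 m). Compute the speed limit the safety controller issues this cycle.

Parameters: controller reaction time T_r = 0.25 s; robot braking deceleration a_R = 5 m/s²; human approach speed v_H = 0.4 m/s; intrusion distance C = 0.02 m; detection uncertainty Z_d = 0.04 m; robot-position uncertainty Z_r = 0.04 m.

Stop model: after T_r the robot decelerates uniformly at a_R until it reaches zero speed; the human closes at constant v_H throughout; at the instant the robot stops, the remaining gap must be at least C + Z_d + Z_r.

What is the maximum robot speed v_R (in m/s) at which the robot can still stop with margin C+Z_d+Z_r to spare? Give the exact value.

collect terms ⇒ (1/10)·v_R² + (33/100)·v_R + (-27/160) = 0
  disc = (33/100)² − 4·(1/10)·(-27/160) = 441/2500 ; √disc = 21/50
  v_R = (−(33/100) + 21/50) / (2·(1/10)) = 9/20 m/s
check:
braking lasts T_s = (9/20)/5 = 0.0900 s
robot in T_r: 0.4500·0.2500 = 0.1125 m
robot under decel: 0.4500²/(2·5.0000) = 0.0203 m
human closes 0.4000·0.3400 = 0.1360 m
C+Z_d+Z_r = 0.0200+0.0400+0.0400 = 0.1000 m
sum ≈ 0.1125+0.0203+0.1360+0.1000 ≈ 0.3688 m = S ✓

v_R_max = 9/20 m/s = 0.4500 m/s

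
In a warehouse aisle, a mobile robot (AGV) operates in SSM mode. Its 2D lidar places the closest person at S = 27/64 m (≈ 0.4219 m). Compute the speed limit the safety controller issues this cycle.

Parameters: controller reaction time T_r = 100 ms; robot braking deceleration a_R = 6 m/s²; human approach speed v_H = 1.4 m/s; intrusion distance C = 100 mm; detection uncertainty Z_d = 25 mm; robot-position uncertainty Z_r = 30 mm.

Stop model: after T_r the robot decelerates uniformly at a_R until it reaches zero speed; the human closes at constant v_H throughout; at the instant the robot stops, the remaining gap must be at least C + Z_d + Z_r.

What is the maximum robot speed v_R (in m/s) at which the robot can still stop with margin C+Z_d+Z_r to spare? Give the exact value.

quadratic (1/12)·v² + (1/3)·v + (-203/1600) = 0
  disc = (1/3)² − 4·(1/12)·(-203/1600) = 2209/14400 ; √disc = 47/120
  v_R = (−(1/3) + 47/120) / (2·(1/12)) = 7/20 m/s
check:
T_s = v_R/a_R = (7/20)/6 = 0.0583 s
robot in T_r: 0.3500·0.1000 = 0.0350 m
braking distance = 0.3500²/(2·6.0000) = 0.0102 m
person approaches 1.4000·(0.1000+0.0583) = 0.2217 m
C+Z_d+Z_r = 0.1000+0.0250+0.0300 = 0.1550 m
sum ≈ 0.0350+0.0102+0.2217+0.1550 ≈ 0.4219 m = S ✓

v_R_max = 7/20 m/s = 0.3500 m/s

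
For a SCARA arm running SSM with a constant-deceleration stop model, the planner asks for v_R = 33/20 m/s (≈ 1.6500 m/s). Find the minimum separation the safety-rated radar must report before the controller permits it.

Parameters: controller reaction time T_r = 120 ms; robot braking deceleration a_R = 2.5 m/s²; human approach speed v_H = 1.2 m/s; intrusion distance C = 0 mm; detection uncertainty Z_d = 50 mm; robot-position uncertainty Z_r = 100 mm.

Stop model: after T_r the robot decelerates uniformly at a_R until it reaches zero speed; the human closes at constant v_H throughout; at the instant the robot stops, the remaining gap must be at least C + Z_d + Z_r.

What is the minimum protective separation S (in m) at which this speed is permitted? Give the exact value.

braking lasts T_s = (33/20)/(5/2) = 0.6600 s
robot in T_r: 1.6500·0.1200 = 0.1980 m
robot under decel: 1.6500²/(2·2.5000) = 0.5445 m
person approaches 1.2000·(0.1200+0.6600) = 0.9360 m
residual clearance needed = 0.0000+0.0500+0.1000 = 0.1500 m
S_min ≈ 0.1980+0.5445+0.9360+0.1500  ⇒  S_min = 3657/2000 m

S_min = 3657/2000 m = 1.8285 m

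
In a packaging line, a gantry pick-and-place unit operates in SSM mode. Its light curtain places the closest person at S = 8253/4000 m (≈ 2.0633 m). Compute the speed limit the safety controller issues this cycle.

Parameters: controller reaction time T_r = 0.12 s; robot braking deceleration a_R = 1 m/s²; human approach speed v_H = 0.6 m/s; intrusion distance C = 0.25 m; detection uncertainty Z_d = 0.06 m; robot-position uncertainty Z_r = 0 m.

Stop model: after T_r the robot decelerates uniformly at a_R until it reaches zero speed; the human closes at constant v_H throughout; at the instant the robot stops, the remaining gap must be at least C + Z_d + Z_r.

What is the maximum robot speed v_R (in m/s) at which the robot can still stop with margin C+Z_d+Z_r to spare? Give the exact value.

v_R_max = 5/4 m/s = 1.2500 m/s

collect terms ⇒ (1/2)·v_R² + (18/25)·v_R + (-269/160) = 0
  disc = (18/25)² − 4·(1/2)·(-269/160) = 38809/10000 ; √disc = 197/100
  v_R = (−(18/25) + 197/100) / (2·(1/2)) = 5/4 m/s
check:
stop time T_s = (5/4)/1 = 1.2500 s
robot in T_r: 1.2500·0.1200 = 0.1500 m
robot covers 1.2500·1.2500 − ½·1.0000·1.2500² = 0.7812 m while stopping
human closes 0.6000·1.3700 = 0.8220 m
residual clearance needed = 0.2500+0.0600+0.0000 = 0.3100 m
sum ≈ 0.1500+0.7812+0.8220+0.3100 ≈ 2.0633 m = S ✓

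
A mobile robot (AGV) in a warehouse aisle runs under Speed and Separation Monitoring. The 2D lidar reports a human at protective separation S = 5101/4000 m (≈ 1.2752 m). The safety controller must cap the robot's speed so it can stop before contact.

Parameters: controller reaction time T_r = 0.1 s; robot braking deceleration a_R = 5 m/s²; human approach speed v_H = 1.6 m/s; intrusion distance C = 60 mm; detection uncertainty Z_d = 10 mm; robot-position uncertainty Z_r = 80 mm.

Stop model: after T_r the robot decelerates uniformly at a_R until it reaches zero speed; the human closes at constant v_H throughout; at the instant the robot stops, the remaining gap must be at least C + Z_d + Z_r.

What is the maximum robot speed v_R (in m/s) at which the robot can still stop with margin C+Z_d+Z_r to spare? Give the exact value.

v_R_max = 33/20 m/s = 1.6500 m/s

at the boundary: (1/10)·v² + (21/50)·v + (-3861/4000) = 0
  disc = (21/50)² − 4·(1/10)·(-3861/4000) = 9/16 ; √disc = 3/4
  v_R = (−(21/50) + 3/4) / (2·(1/10)) = 33/20 m/s
check:
T_s = v_R/a_R = (33/20)/5 = 0.3300 s
reaction-phase robot travel = 1.6500·0.1000 = 0.1650 m
robot covers 1.6500·0.3300 − ½·5.0000·0.3300² = 0.2722 m while stopping
person approaches 1.6000·(0.1000+0.3300) = 0.6880 m
C+Z_d+Z_r = 0.0600+0.0100+0.0800 = 0.1500 m
sum ≈ 0.1650+0.2722+0.6880+0.1500 ≈ 1.2752 m = S ✓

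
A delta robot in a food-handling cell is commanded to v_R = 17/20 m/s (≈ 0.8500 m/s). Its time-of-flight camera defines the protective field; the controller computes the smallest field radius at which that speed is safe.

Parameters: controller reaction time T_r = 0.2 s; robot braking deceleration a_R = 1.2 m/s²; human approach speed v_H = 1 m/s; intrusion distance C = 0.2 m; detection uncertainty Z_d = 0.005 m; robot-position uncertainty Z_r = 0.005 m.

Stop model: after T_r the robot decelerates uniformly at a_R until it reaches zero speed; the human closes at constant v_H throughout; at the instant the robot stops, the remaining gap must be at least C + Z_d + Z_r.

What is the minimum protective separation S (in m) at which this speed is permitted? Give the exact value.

S_min = 2543/1600 m = 1.5894 m

stop time T_s = (17/20)/(6/5) = 0.7083 s
robot covers v_R·T_r = 0.8500·0.2000 = 0.1700 m before braking
robot covers 0.8500·0.7083 − ½·1.2000·0.7083² = 0.3010 m while stopping
person approaches 1.0000·(0.2000+0.7083) = 0.9083 m
C+Z_d+Z_r = 0.2000+0.0050+0.0050 = 0.2100 m
S_min ≈ 0.1700+0.3010+0.9083+0.2100  ⇒  S_min = 2543/1600 m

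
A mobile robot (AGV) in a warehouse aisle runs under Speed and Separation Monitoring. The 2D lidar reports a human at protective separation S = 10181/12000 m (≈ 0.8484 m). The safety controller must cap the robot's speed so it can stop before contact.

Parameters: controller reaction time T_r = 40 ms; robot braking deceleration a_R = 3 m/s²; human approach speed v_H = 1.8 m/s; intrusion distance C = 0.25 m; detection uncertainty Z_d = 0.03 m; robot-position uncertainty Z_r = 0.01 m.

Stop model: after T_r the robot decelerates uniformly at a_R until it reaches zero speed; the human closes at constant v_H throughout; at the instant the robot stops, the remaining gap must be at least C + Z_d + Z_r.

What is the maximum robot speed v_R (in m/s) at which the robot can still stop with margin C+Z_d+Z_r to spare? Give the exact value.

v_R_max = 13/20 m/s = 0.6500 m/s

at the boundary: (1/6)·v² + (16/25)·v + (-5837/12000) = 0
  disc = (16/25)² − 4·(1/6)·(-5837/12000) = 66049/90000 ; √disc = 257/300
  v_R = (−(16/25) + 257/300) / (2·(1/6)) = 13/20 m/s
check:
braking lasts T_s = (13/20)/3 = 0.2167 s
robot in T_r: 0.6500·0.0400 = 0.0260 m
robot under decel: 0.6500²/(2·3.0000) = 0.0704 m
human over T_r+T_s: 1.8000·(0.0400+0.2167) = 0.4620 m
margins: 0.2500+0.0300+0.0100 = 0.2900 m
sum ≈ 0.0260+0.0704+0.4620+0.2900 ≈ 0.8484 m = S ✓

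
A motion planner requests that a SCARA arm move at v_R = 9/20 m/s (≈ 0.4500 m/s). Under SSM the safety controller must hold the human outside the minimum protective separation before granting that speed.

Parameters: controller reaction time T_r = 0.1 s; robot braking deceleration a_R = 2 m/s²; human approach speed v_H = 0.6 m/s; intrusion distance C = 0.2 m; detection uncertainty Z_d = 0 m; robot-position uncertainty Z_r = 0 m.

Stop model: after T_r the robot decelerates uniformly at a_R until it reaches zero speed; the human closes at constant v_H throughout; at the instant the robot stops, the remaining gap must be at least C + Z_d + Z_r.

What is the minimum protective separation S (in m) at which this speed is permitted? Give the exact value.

stop time T_s = (9/20)/2 = 0.2250 s
robot in T_r: 0.4500·0.1000 = 0.0450 m
robot covers 0.4500·0.2250 − ½·2.0000·0.2250² = 0.0506 m while stopping
person approaches 0.6000·(0.1000+0.2250) = 0.1950 m
residual clearance needed = 0.2000+0.0000+0.0000 = 0.2000 m
S_min ≈ 0.0450+0.0506+0.1950+0.2000  ⇒  S_min = 157/320 m

S_min = 157/320 m = 0.4906 m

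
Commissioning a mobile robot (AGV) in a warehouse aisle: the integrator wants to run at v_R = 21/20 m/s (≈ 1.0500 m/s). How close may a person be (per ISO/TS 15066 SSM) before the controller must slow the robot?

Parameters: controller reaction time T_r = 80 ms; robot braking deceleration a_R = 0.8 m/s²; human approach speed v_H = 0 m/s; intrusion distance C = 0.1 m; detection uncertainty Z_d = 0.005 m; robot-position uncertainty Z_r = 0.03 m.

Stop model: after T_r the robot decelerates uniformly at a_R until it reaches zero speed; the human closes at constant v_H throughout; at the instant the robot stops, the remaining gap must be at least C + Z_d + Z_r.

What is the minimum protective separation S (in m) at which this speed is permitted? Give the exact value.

stop time T_s = (21/20)/(4/5) = 1.3125 s
reaction-phase robot travel = 1.0500·0.0800 = 0.0840 m
braking distance = 1.0500²/(2·0.8000) = 0.6891 m
human over T_r+T_s: 0.0000·(0.0800+1.3125) = 0.0000 m
residual clearance needed = 0.1000+0.0050+0.0300 = 0.1350 m
S_min ≈ 0.0840+0.6891+0.0000+0.1350  ⇒  S_min = 14529/16000 m

S_min = 14529/16000 m = 0.9081 m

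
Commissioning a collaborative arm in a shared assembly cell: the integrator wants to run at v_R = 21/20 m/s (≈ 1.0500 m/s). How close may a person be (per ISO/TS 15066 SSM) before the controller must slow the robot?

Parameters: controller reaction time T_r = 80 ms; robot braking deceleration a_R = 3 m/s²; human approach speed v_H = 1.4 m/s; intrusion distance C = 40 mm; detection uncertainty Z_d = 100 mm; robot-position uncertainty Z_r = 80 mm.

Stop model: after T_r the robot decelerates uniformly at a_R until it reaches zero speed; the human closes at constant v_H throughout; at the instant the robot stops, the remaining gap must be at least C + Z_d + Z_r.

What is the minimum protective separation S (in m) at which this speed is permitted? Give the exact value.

braking lasts T_s = (21/20)/3 = 0.3500 s
robot covers v_R·T_r = 1.0500·0.0800 = 0.0840 m before braking
braking distance = 1.0500²/(2·3.0000) = 0.1837 m
human closes 1.4000·0.4300 = 0.6020 m
C+Z_d+Z_r = 0.0400+0.1000+0.0800 = 0.2200 m
S_min ≈ 0.0840+0.1837+0.6020+0.2200  ⇒  S_min = 4359/4000 m

S_min = 4359/4000 m = 1.0897 m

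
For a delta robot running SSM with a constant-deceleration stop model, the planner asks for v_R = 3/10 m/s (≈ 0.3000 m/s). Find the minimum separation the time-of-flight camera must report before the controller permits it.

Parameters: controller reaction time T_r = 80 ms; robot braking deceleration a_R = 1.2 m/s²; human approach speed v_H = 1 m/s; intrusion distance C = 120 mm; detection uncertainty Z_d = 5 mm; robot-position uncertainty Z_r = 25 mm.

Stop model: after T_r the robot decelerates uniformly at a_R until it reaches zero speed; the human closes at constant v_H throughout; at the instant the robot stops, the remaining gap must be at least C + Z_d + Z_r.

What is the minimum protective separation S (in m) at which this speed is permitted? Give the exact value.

braking lasts T_s = (3/10)/(6/5) = 0.2500 s
robot in T_r: 0.3000·0.0800 = 0.0240 m
robot under decel: 0.3000²/(2·1.2000) = 0.0375 m
human over T_r+T_s: 1.0000·(0.0800+0.2500) = 0.3300 m
margins: 0.1200+0.0050+0.0250 = 0.1500 m
S_min ≈ 0.0240+0.0375+0.3300+0.1500  ⇒  S_min = 1083/2000 m

S_min = 1083/2000 m = 0.5415 m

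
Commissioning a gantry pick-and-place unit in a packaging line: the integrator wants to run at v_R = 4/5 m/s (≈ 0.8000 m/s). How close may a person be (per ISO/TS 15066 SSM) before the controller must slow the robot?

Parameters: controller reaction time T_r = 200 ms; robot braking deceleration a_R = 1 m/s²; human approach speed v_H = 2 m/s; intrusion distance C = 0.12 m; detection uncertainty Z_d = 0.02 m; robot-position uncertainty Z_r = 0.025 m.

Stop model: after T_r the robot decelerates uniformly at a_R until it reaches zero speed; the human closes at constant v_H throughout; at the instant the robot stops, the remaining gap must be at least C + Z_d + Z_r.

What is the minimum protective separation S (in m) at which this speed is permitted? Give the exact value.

S_min = 529/200 m = 2.6450 m

T_s = v_R/a_R = (4/5)/1 = 0.8000 s
reaction-phase robot travel = 0.8000·0.2000 = 0.1600 m
robot under decel: 0.8000²/(2·1.0000) = 0.3200 m
person approaches 2.0000·(0.2000+0.8000) = 2.0000 m
C+Z_d+Z_r = 0.1200+0.0200+0.0250 = 0.1650 m
S_min ≈ 0.1600+0.3200+2.0000+0.1650  ⇒  S_min = 529/200 m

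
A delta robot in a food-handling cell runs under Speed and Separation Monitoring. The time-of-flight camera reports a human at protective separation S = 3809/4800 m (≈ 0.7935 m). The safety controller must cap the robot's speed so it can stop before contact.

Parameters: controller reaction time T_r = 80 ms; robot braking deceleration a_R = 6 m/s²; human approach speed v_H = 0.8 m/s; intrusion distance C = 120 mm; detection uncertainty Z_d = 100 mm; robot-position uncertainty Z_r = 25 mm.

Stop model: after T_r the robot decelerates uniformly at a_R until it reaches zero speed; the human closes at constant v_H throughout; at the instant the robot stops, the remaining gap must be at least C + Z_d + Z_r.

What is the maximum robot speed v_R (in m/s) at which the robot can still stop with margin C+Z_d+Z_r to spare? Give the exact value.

v_R_max = 29/20 m/s = 1.4500 m/s

at the boundary: (1/12)·v² + (16/75)·v + (-11629/24000) = 0
  disc = (16/75)² − 4·(1/12)·(-11629/24000) = 8281/40000 ; √disc = 91/200
  v_R = (−(16/75) + 91/200) / (2·(1/12)) = 29/20 m/s
check:
T_s = v_R/a_R = (29/20)/6 = 0.2417 s
reaction-phase robot travel = 1.4500·0.0800 = 0.1160 m
robot covers 1.4500·0.2417 − ½·6.0000·0.2417² = 0.1752 m while stopping
human closes 0.8000·0.3217 = 0.2573 m
C+Z_d+Z_r = 0.1200+0.1000+0.0250 = 0.2450 m
sum ≈ 0.1160+0.1752+0.2573+0.2450 ≈ 0.7935 m = S ✓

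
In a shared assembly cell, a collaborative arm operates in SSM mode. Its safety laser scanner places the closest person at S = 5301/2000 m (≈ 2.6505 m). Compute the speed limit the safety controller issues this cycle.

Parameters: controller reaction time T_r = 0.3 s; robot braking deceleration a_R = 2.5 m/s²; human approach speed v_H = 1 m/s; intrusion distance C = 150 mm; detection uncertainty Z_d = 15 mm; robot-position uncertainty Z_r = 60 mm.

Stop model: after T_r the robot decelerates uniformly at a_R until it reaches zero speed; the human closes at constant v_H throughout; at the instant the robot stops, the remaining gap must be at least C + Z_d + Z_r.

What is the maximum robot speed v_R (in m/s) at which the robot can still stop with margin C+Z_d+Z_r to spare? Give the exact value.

collect terms ⇒ (1/5)·v_R² + (7/10)·v_R + (-4251/2000) = 0
  disc = (7/10)² − 4·(1/5)·(-4251/2000) = 1369/625 ; √disc = 37/25
  v_R = (−(7/10) + 37/25) / (2·(1/5)) = 39/20 m/s
check:
stop time T_s = (39/20)/(5/2) = 0.7800 s
robot in T_r: 1.9500·0.3000 = 0.5850 m
braking distance = 1.9500²/(2·2.5000) = 0.7605 m
person approaches 1.0000·(0.3000+0.7800) = 1.0800 m
residual clearance needed = 0.1500+0.0150+0.0600 = 0.2250 m
sum ≈ 0.5850+0.7605+1.0800+0.2250 ≈ 2.6505 m = S ✓

v_R_max = 39/20 m/s = 1.9500 m/s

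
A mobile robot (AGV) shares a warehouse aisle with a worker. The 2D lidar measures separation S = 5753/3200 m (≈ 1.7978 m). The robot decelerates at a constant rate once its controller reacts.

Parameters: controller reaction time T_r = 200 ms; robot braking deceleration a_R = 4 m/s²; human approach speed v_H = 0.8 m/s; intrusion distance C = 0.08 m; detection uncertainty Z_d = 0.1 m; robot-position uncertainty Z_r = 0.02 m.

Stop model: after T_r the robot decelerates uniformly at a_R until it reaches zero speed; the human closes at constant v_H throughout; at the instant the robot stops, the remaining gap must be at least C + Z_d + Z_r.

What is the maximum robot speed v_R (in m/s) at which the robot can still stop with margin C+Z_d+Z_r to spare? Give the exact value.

quadratic (1/8)·v² + (2/5)·v + (-4601/3200) = 0
  disc = (2/5)² − 4·(1/8)·(-4601/3200) = 225/256 ; √disc = 15/16
  v_R = (−(2/5) + 15/16) / (2·(1/8)) = 43/20 m/s
check:
T_s = v_R/a_R = (43/20)/4 = 0.5375 s
reaction-phase robot travel = 2.1500·0.2000 = 0.4300 m
robot under decel: 2.1500²/(2·4.0000) = 0.5778 m
human closes 0.8000·0.7375 = 0.5900 m
residual clearance needed = 0.0800+0.1000+0.0200 = 0.2000 m
sum ≈ 0.4300+0.5778+0.5900+0.2000 ≈ 1.7978 m = S ✓

v_R_max = 43/20 m/s = 2.1500 m/s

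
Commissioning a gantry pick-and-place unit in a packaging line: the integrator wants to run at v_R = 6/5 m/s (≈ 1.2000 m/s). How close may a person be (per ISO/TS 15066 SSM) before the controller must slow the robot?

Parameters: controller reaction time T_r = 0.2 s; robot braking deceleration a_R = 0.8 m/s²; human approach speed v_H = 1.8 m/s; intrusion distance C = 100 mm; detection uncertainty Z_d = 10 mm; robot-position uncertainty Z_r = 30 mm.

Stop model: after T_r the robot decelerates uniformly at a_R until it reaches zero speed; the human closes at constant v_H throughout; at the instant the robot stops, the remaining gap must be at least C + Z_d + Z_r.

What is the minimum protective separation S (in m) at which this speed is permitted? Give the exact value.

T_s = v_R/a_R = (6/5)/(4/5) = 1.5000 s
robot in T_r: 1.2000·0.2000 = 0.2400 m
robot covers 1.2000·1.5000 − ½·0.8000·1.5000² = 0.9000 m while stopping
human over T_r+T_s: 1.8000·(0.2000+1.5000) = 3.0600 m
residual clearance needed = 0.1000+0.0100+0.0300 = 0.1400 m
S_min ≈ 0.2400+0.9000+3.0600+0.1400  ⇒  S_min = 217/50 m

S_min = 217/50 m = 4.3400 m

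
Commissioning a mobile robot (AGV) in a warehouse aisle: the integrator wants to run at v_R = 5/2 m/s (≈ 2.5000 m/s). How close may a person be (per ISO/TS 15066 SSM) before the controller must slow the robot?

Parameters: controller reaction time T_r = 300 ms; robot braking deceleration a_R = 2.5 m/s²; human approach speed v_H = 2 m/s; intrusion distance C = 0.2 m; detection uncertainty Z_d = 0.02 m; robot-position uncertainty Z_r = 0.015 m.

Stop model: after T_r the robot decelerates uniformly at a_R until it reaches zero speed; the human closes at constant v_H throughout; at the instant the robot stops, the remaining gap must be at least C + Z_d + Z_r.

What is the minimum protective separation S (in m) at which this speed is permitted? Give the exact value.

stop time T_s = (5/2)/(5/2) = 1.0000 s
robot covers v_R·T_r = 2.5000·0.3000 = 0.7500 m before braking
robot under decel: 2.5000²/(2·2.5000) = 1.2500 m
person approaches 2.0000·(0.3000+1.0000) = 2.6000 m
residual clearance needed = 0.2000+0.0200+0.0150 = 0.2350 m
S_min ≈ 0.7500+1.2500+2.6000+0.2350  ⇒  S_min = 967/200 m

S_min = 967/200 m = 4.8350 m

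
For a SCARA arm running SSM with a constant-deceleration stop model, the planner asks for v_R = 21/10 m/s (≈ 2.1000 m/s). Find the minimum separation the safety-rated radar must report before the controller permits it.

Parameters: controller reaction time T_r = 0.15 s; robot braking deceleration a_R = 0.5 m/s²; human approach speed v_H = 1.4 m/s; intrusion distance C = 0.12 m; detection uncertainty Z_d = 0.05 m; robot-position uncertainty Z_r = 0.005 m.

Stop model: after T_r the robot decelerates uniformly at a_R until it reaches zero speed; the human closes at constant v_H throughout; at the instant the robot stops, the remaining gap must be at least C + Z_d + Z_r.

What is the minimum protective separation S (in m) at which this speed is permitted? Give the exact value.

T_s = v_R/a_R = (21/10)/(1/2) = 4.2000 s
robot covers v_R·T_r = 2.1000·0.1500 = 0.3150 m before braking
braking distance = 2.1000²/(2·0.5000) = 4.4100 m
human closes 1.4000·4.3500 = 6.0900 m
residual clearance needed = 0.1200+0.0500+0.0050 = 0.1750 m
S_min ≈ 0.3150+4.4100+6.0900+0.1750  ⇒  S_min = 1099/100 m

S_min = 1099/100 m = 10.9900 m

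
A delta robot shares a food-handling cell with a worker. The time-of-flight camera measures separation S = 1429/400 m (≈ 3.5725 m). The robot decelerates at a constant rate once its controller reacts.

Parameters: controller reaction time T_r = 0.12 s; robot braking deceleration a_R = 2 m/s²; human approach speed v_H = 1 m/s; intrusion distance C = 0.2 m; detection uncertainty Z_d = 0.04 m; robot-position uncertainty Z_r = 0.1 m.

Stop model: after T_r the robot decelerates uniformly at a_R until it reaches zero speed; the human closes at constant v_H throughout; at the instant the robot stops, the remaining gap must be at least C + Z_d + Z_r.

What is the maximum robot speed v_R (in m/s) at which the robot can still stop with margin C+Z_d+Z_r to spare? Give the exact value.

quadratic (1/4)·v² + (31/50)·v + (-249/80) = 0
  disc = (31/50)² − 4·(1/4)·(-249/80) = 34969/10000 ; √disc = 187/100
  v_R = (−(31/50) + 187/100) / (2·(1/4)) = 5/2 m/s
check:
stop time T_s = (5/2)/2 = 1.2500 s
robot in T_r: 2.5000·0.1200 = 0.3000 m
robot under decel: 2.5000²/(2·2.0000) = 1.5625 m
human over T_r+T_s: 1.0000·(0.1200+1.2500) = 1.3700 m
residual clearance needed = 0.2000+0.0400+0.1000 = 0.3400 m
sum ≈ 0.3000+1.5625+1.3700+0.3400 ≈ 3.5725 m = S ✓

v_R_max = 5/2 m/s = 2.5000 m/s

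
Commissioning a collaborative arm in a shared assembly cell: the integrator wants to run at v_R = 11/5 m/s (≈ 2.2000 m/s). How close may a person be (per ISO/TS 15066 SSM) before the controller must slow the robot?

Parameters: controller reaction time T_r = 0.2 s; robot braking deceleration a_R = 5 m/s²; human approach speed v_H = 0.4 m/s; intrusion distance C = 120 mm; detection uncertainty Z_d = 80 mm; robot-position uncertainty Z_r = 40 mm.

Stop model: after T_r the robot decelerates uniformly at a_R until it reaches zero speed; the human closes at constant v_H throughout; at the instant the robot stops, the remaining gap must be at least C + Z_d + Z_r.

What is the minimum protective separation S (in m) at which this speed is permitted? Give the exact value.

T_s = v_R/a_R = (11/5)/5 = 0.4400 s
robot in T_r: 2.2000·0.2000 = 0.4400 m
robot covers 2.2000·0.4400 − ½·5.0000·0.4400² = 0.4840 m while stopping
person approaches 0.4000·(0.2000+0.4400) = 0.2560 m
C+Z_d+Z_r = 0.1200+0.0800+0.0400 = 0.2400 m
S_min ≈ 0.4400+0.4840+0.2560+0.2400  ⇒  S_min = 71/50 m

S_min = 71/50 m = 1.4200 m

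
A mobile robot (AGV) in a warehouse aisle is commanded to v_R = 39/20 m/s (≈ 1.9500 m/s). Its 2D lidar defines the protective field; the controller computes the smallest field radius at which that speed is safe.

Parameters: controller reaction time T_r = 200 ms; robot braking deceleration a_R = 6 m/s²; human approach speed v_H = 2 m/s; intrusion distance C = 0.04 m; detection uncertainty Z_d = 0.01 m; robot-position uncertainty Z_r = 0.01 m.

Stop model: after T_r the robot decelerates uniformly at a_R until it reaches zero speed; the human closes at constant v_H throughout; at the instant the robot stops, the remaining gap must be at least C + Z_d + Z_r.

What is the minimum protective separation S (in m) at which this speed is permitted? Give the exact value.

S_min = 2907/1600 m = 1.8169 m

braking lasts T_s = (39/20)/6 = 0.3250 s
robot in T_r: 1.9500·0.2000 = 0.3900 m
robot under decel: 1.9500²/(2·6.0000) = 0.3169 m
person approaches 2.0000·(0.2000+0.3250) = 1.0500 m
residual clearance needed = 0.0400+0.0100+0.0100 = 0.0600 m
S_min ≈ 0.3900+0.3169+1.0500+0.0600  ⇒  S_min = 2907/1600 m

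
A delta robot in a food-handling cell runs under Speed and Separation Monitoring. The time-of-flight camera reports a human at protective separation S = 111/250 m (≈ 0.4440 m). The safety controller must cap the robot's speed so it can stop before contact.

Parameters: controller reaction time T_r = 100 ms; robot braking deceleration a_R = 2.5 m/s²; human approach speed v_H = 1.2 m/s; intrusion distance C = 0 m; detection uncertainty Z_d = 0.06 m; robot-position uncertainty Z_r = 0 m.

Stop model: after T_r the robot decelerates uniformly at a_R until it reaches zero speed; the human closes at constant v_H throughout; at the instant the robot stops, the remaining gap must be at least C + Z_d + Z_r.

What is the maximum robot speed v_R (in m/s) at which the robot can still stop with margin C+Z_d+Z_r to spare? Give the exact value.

v_R_max = 2/5 m/s = 0.4000 m/s

collect terms ⇒ (1/5)·v_R² + (29/50)·v_R + (-33/125) = 0
  disc = (29/50)² − 4·(1/5)·(-33/125) = 1369/2500 ; √disc = 37/50
  v_R = (−(29/50) + 37/50) / (2·(1/5)) = 2/5 m/s
check:
braking lasts T_s = (2/5)/(5/2) = 0.1600 s
robot covers v_R·T_r = 0.4000·0.1000 = 0.0400 m before braking
braking distance = 0.4000²/(2·2.5000) = 0.0320 m
human closes 1.2000·0.2600 = 0.3120 m
C+Z_d+Z_r = 0.0000+0.0600+0.0000 = 0.0600 m
sum ≈ 0.0400+0.0320+0.3120+0.0600 ≈ 0.4440 m = S ✓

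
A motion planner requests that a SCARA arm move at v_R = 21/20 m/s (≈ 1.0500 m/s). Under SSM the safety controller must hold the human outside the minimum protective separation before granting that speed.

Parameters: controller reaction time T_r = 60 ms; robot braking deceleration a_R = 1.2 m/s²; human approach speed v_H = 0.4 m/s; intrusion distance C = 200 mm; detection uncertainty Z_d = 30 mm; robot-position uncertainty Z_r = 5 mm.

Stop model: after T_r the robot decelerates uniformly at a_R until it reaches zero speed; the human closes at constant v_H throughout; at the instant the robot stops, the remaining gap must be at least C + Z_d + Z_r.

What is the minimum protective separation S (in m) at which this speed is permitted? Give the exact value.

T_s = v_R/a_R = (21/20)/(6/5) = 0.8750 s
robot covers v_R·T_r = 1.0500·0.0600 = 0.0630 m before braking
robot covers 1.0500·0.8750 − ½·1.2000·0.8750² = 0.4594 m while stopping
human over T_r+T_s: 0.4000·(0.0600+0.8750) = 0.3740 m
residual clearance needed = 0.2000+0.0300+0.0050 = 0.2350 m
S_min ≈ 0.0630+0.4594+0.3740+0.2350  ⇒  S_min = 9051/8000 m

S_min = 9051/8000 m = 1.1314 m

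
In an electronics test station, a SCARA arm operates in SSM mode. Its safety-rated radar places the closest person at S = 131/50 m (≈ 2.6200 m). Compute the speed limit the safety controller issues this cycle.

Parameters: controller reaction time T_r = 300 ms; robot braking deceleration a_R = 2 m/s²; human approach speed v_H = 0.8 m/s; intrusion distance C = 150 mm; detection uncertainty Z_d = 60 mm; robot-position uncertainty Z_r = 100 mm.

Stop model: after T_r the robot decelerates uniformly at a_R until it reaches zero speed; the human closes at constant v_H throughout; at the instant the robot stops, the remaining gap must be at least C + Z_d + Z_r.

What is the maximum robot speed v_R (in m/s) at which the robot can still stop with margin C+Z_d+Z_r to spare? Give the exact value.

v_R_max = 9/5 m/s = 1.8000 m/s

at the boundary: (1/4)·v² + (7/10)·v + (-207/100) = 0
  disc = (7/10)² − 4·(1/4)·(-207/100) = 64/25 ; √disc = 8/5
  v_R = (−(7/10) + 8/5) / (2·(1/4)) = 9/5 m/s
check:
stop time T_s = (9/5)/2 = 0.9000 s
robot covers v_R·T_r = 1.8000·0.3000 = 0.5400 m before braking
braking distance = 1.8000²/(2·2.0000) = 0.8100 m
human over T_r+T_s: 0.8000·(0.3000+0.9000) = 0.9600 m
margins: 0.1500+0.0600+0.1000 = 0.3100 m
sum ≈ 0.5400+0.8100+0.9600+0.3100 ≈ 2.6200 m = S ✓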